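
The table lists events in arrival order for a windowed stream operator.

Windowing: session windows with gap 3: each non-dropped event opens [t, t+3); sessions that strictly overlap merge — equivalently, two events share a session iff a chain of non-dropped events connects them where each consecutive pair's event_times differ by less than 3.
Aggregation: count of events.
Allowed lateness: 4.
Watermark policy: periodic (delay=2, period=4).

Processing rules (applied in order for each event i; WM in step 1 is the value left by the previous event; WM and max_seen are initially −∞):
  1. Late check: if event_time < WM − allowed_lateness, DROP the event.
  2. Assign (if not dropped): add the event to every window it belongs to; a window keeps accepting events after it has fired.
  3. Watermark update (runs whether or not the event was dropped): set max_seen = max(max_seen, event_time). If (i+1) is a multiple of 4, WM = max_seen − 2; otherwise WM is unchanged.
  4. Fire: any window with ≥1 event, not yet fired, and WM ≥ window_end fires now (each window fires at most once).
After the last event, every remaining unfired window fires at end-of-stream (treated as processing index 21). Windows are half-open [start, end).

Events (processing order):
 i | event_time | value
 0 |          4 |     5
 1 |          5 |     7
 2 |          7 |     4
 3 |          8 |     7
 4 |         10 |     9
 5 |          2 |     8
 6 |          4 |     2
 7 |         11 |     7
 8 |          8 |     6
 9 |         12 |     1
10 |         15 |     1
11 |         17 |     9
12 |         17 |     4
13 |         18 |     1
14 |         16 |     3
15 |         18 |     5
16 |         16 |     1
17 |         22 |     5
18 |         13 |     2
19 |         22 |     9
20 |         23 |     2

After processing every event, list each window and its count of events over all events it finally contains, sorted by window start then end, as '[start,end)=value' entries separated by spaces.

i=0 t=4 v=5: → [4,7); WM=−∞
i=1 t=5 v=7: → [4,8); WM=−∞
i=2 t=7 v=4: → [4,10); WM=−∞
i=3 t=8 v=7: → [4,11); WM=6
i=4 t=10 v=9: → [4,13); WM=6
i=5 t=2 v=8: → [2,13); WM=6
i=6 t=4 v=2: → [2,13); WM=6
i=7 t=11 v=7: → [2,14); WM=9
i=8 t=8 v=6: → [2,14); WM=9
i=9 t=12 v=1: → [2,15); WM=9
i=10 t=15 v=1: → [15,18); WM=9
i=11 t=17 v=9: → [15,20); WM=15
i=12 t=17 v=4: → [15,20); WM=15
i=13 t=18 v=1: → [15,21); WM=15
i=14 t=16 v=3: → [15,21); WM=15
i=15 t=18 v=5: → [15,21); WM=16
i=16 t=16 v=1: → [15,21); WM=16
i=17 t=22 v=5: → [22,25); WM=16
i=18 t=13 v=2: → [2,21); WM=16
i=19 t=22 v=9: → [22,25); WM=20
i=20 t=23 v=2: → [22,26); WM=20

[2,21)=18 [22,26)=3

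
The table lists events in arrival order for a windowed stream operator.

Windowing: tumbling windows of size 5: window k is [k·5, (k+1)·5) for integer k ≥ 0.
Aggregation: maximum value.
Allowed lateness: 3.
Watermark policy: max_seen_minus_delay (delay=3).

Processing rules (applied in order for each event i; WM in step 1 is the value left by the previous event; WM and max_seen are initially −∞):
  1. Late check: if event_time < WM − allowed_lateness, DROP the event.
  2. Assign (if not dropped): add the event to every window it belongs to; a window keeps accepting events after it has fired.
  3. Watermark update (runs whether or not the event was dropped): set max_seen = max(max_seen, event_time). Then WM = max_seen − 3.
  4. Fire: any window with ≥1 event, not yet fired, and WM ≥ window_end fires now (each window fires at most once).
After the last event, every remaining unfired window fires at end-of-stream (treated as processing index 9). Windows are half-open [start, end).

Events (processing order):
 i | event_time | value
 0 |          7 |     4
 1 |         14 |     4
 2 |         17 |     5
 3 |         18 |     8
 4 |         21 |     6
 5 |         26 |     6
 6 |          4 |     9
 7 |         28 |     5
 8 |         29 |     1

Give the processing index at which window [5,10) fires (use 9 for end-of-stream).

1

i=0 t=7 v=4: → [5,10); WM=4
i=1 t=14 v=4: → [10,15); WM=11; [5,10) fires=4
i=2 t=17 v=5: → [15,20); WM=14
i=3 t=18 v=8: → [15,20); WM=15; [10,15) fires=4
i=4 t=21 v=6: → [20,25); WM=18
i=5 t=26 v=6: → [25,30); WM=23; [15,20) fires=8
i=6 t=4 v=9: DROP (t<23-3); WM=23
i=7 t=28 v=5: → [25,30); WM=25; [20,25) fires=6
i=8 t=29 v=1: → [25,30); WM=26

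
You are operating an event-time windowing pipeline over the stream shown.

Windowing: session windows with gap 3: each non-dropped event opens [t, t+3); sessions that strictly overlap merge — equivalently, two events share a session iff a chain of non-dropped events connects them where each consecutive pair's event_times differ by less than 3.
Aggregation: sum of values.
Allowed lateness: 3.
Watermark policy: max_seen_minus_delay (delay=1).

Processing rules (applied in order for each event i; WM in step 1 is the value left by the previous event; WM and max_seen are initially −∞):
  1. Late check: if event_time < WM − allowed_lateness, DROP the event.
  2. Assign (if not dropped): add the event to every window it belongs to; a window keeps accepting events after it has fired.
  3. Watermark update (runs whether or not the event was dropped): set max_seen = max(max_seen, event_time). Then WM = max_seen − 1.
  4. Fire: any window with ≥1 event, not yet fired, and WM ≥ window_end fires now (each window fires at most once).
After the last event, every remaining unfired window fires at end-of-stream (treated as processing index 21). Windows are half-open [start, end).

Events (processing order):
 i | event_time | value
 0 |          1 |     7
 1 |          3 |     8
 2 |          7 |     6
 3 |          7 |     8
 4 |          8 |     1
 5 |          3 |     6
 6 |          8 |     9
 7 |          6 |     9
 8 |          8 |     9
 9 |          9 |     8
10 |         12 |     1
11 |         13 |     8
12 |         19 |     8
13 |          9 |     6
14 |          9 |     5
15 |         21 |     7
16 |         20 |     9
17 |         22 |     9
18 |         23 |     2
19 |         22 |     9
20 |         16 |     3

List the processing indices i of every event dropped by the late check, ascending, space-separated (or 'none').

5 13 14 20

i=0 t=1 v=7: → [1,4); WM=0
i=1 t=3 v=8: → [1,6); WM=2
i=2 t=7 v=6: → [7,10); WM=6
i=3 t=7 v=8: → [7,10); WM=6
i=4 t=8 v=1: → [7,11); WM=7
i=5 t=3 v=6: DROP (t<7-3); WM=7
i=6 t=8 v=9: → [7,11); WM=7
i=7 t=6 v=9: → [6,11); WM=7
i=8 t=8 v=9: → [6,11); WM=7
i=9 t=9 v=8: → [6,12); WM=8
i=10 t=12 v=1: → [12,15); WM=11
i=11 t=13 v=8: → [12,16); WM=12
i=12 t=19 v=8: → [19,22); WM=18
i=13 t=9 v=6: DROP (t<18-3); WM=18
i=14 t=9 v=5: DROP (t<18-3); WM=18
i=15 t=21 v=7: → [19,24); WM=20
i=16 t=20 v=9: → [19,24); WM=20
i=17 t=22 v=9: → [19,25); WM=21
i=18 t=23 v=2: → [19,26); WM=22
i=19 t=22 v=9: → [19,26); WM=22
i=20 t=16 v=3: DROP (t<22-3); WM=22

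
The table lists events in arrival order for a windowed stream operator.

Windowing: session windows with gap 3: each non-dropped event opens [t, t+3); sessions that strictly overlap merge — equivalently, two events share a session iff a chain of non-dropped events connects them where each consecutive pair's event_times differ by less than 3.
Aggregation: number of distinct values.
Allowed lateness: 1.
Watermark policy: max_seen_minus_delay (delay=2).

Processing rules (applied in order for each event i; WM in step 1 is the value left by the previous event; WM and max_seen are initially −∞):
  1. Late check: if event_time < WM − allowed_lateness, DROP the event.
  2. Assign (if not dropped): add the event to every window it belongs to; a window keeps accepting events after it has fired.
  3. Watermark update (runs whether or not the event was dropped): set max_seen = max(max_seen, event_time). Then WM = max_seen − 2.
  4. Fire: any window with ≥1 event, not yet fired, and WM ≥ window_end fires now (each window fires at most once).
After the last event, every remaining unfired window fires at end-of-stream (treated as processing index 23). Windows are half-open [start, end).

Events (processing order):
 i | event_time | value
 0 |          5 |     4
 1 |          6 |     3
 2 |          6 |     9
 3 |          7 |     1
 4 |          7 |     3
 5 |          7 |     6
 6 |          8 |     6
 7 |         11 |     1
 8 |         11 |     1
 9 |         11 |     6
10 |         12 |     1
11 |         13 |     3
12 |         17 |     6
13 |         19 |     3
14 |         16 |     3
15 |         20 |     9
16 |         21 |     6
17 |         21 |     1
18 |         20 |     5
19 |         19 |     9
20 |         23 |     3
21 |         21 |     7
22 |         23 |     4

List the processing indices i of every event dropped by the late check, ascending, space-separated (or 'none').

i=0 t=5 v=4: → [5,8); WM=3
i=1 t=6 v=3: → [5,9); WM=4
i=2 t=6 v=9: → [5,9); WM=4
i=3 t=7 v=1: → [5,10); WM=5
i=4 t=7 v=3: → [5,10); WM=5
i=5 t=7 v=6: → [5,10); WM=5
i=6 t=8 v=6: → [5,11); WM=6
i=7 t=11 v=1: → [11,14); WM=9
i=8 t=11 v=1: → [11,14); WM=9
i=9 t=11 v=6: → [11,14); WM=9
i=10 t=12 v=1: → [11,15); WM=10
i=11 t=13 v=3: → [11,16); WM=11
i=12 t=17 v=6: → [17,20); WM=15
i=13 t=19 v=3: → [17,22); WM=17
i=14 t=16 v=3: → [16,22); WM=17
i=15 t=20 v=9: → [16,23); WM=18
i=16 t=21 v=6: → [16,24); WM=19
i=17 t=21 v=1: → [16,24); WM=19
i=18 t=20 v=5: → [16,24); WM=19
i=19 t=19 v=9: → [16,24); WM=19
i=20 t=23 v=3: → [16,26); WM=21
i=21 t=21 v=7: → [16,26); WM=21
i=22 t=23 v=4: → [16,26); WM=21

none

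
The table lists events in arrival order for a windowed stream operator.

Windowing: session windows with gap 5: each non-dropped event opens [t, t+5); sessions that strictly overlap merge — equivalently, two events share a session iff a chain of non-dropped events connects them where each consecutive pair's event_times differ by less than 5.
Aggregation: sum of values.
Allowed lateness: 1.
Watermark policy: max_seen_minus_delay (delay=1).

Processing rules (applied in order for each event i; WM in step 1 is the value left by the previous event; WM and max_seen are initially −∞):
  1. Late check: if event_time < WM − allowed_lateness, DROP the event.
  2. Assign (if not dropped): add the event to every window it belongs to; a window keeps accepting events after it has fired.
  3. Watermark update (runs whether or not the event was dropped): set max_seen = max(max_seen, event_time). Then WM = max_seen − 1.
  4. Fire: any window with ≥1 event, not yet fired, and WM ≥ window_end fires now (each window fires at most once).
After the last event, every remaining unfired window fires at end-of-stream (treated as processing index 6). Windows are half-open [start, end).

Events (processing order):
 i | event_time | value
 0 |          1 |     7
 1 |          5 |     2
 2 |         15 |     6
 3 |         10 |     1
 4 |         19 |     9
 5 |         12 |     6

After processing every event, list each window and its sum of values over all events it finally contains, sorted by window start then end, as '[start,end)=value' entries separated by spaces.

i=0 t=1 v=7: → [1,6); WM=0
i=1 t=5 v=2: → [1,10); WM=4
i=2 t=15 v=6: → [15,20); WM=14
i=3 t=10 v=1: DROP (t<14-1); WM=14
i=4 t=19 v=9: → [15,24); WM=18
i=5 t=12 v=6: DROP (t<18-1); WM=18

[1,10)=9 [15,24)=15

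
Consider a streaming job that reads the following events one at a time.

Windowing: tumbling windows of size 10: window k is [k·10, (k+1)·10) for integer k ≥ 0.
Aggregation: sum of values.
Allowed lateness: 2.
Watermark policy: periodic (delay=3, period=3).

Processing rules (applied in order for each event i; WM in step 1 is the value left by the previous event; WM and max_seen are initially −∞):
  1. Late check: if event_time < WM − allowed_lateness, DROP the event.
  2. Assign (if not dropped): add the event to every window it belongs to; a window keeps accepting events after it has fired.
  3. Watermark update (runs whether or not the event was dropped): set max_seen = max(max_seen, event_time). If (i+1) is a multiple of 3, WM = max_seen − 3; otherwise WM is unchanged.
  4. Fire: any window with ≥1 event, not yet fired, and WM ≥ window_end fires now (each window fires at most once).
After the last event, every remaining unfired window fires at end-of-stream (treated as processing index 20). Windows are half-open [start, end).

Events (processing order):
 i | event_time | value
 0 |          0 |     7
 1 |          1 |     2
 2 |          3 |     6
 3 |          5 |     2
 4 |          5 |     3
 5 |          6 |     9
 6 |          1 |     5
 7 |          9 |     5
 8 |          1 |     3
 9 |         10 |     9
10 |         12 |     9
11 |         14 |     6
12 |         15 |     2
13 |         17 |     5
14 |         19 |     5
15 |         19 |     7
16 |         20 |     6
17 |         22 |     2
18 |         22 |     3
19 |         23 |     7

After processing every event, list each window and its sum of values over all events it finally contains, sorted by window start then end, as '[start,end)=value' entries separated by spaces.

[0,10)=42 [10,20)=43 [20,30)=18

i=0 t=0 v=7: → [0,10); WM=−∞
i=1 t=1 v=2: → [0,10); WM=−∞
i=2 t=3 v=6: → [0,10); WM=0
i=3 t=5 v=2: → [0,10); WM=0
i=4 t=5 v=3: → [0,10); WM=0
i=5 t=6 v=9: → [0,10); WM=3
i=6 t=1 v=5: → [0,10); WM=3
i=7 t=9 v=5: → [0,10); WM=3
i=8 t=1 v=3: → [0,10); WM=6
i=9 t=10 v=9: → [10,20); WM=6
i=10 t=12 v=9: → [10,20); WM=6
i=11 t=14 v=6: → [10,20); WM=11; [0,10) fires=42
i=12 t=15 v=2: → [10,20); WM=11
i=13 t=17 v=5: → [10,20); WM=11
i=14 t=19 v=5: → [10,20); WM=16
i=15 t=19 v=7: → [10,20); WM=16
i=16 t=20 v=6: → [20,30); WM=16
i=17 t=22 v=2: → [20,30); WM=19
i=18 t=22 v=3: → [20,30); WM=19
i=19 t=23 v=7: → [20,30); WM=19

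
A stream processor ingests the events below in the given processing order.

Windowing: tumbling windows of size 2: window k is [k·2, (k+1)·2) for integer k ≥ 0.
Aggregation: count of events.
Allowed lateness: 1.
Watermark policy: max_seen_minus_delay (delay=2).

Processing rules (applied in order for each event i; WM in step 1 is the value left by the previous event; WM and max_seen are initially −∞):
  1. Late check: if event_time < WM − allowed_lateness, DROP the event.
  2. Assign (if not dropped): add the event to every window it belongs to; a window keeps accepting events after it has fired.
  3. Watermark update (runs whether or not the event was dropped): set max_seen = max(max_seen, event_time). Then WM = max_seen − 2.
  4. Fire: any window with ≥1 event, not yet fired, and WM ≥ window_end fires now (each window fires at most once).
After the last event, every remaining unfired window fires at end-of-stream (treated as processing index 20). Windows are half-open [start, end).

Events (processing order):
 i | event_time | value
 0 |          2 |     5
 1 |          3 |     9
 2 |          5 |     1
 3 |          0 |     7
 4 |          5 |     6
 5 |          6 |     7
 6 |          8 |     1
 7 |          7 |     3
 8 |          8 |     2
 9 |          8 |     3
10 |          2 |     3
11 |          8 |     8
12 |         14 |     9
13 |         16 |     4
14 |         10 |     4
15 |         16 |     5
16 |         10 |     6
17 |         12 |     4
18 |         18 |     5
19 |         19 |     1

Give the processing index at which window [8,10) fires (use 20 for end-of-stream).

i=0 t=2 v=5: → [2,4); WM=0
i=1 t=3 v=9: → [2,4); WM=1
i=2 t=5 v=1: → [4,6); WM=3
i=3 t=0 v=7: DROP (t<3-1); WM=3
i=4 t=5 v=6: → [4,6); WM=3
i=5 t=6 v=7: → [6,8); WM=4; [2,4) fires=2
i=6 t=8 v=1: → [8,10); WM=6; [4,6) fires=2
i=7 t=7 v=3: → [6,8); WM=6
i=8 t=8 v=2: → [8,10); WM=6
i=9 t=8 v=3: → [8,10); WM=6
i=10 t=2 v=3: DROP (t<6-1); WM=6
i=11 t=8 v=8: → [8,10); WM=6
i=12 t=14 v=9: → [14,16); WM=12; [6,8) fires=2 [8,10) fires=4
i=13 t=16 v=4: → [16,18); WM=14
i=14 t=10 v=4: DROP (t<14-1); WM=14
i=15 t=16 v=5: → [16,18); WM=14
i=16 t=10 v=6: DROP (t<14-1); WM=14
i=17 t=12 v=4: DROP (t<14-1); WM=14
i=18 t=18 v=5: → [18,20); WM=16; [14,16) fires=1
i=19 t=19 v=1: → [18,20); WM=17

12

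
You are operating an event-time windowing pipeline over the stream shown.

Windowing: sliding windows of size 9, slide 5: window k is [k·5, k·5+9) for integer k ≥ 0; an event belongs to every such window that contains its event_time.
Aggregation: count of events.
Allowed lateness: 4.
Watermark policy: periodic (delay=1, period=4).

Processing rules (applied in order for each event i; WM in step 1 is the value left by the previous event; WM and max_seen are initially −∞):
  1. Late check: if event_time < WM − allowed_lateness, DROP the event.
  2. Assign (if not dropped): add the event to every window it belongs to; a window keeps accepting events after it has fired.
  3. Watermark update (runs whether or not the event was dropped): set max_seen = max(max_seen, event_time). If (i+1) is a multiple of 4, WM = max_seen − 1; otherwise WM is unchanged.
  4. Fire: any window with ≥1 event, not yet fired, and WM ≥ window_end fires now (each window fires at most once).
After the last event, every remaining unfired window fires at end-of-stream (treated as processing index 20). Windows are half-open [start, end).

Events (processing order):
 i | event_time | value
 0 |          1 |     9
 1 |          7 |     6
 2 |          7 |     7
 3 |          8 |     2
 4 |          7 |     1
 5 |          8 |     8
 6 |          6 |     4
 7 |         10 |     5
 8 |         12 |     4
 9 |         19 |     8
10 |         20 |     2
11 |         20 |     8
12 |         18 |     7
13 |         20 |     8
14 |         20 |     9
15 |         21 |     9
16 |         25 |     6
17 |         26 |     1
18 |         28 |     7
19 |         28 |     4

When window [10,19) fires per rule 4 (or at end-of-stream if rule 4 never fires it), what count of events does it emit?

2

i=0 t=1 v=9: → [0,9); WM=−∞
i=1 t=7 v=6: → [5,14),[0,9); WM=−∞
i=2 t=7 v=7: → [5,14),[0,9); WM=−∞
i=3 t=8 v=2: → [5,14),[0,9); WM=7
i=4 t=7 v=1: → [5,14),[0,9); WM=7
i=5 t=8 v=8: → [5,14),[0,9); WM=7
i=6 t=6 v=4: → [5,14),[0,9); WM=7
i=7 t=10 v=5: → [10,19),[5,14); WM=9; [0,9) fires=7
i=8 t=12 v=4: → [10,19),[5,14); WM=9
i=9 t=19 v=8: → [15,24); WM=9
i=10 t=20 v=2: → [20,29),[15,24); WM=9
i=11 t=20 v=8: → [20,29),[15,24); WM=19; [5,14) fires=8 [10,19) fires=2
i=12 t=18 v=7: → [15,24),[10,19); WM=19
i=13 t=20 v=8: → [20,29),[15,24); WM=19
i=14 t=20 v=9: → [20,29),[15,24); WM=19
i=15 t=21 v=9: → [20,29),[15,24); WM=20
i=16 t=25 v=6: → [25,34),[20,29); WM=20
i=17 t=26 v=1: → [25,34),[20,29); WM=20
i=18 t=28 v=7: → [25,34),[20,29); WM=20
i=19 t=28 v=4: → [25,34),[20,29); WM=27; [15,24) fires=7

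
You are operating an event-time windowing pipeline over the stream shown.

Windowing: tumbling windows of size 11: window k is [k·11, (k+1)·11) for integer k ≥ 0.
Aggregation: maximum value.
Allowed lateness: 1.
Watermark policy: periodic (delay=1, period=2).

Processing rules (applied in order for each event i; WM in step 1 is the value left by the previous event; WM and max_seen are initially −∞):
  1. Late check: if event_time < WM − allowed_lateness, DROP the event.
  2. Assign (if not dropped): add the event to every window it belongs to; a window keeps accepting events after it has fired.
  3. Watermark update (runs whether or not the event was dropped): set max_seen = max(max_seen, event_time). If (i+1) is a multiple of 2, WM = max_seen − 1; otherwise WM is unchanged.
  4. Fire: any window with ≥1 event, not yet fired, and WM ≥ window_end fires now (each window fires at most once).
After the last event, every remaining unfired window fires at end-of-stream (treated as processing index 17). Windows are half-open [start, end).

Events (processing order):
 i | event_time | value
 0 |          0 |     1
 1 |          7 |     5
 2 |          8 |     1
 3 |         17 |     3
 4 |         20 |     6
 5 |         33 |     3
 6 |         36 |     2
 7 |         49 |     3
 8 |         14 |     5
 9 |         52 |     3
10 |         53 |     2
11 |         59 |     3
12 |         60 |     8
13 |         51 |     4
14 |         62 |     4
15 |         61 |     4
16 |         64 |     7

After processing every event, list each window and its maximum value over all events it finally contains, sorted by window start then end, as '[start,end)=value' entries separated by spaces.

[0,11)=5 [11,22)=6 [33,44)=3 [44,55)=3 [55,66)=8

i=0 t=0 v=1: → [0,11); WM=−∞
i=1 t=7 v=5: → [0,11); WM=6
i=2 t=8 v=1: → [0,11); WM=6
i=3 t=17 v=3: → [11,22); WM=16; [0,11) fires=5
i=4 t=20 v=6: → [11,22); WM=16
i=5 t=33 v=3: → [33,44); WM=32; [11,22) fires=6
i=6 t=36 v=2: → [33,44); WM=32
i=7 t=49 v=3: → [44,55); WM=48; [33,44) fires=3
i=8 t=14 v=5: DROP (t<48-1); WM=48
i=9 t=52 v=3: → [44,55); WM=51
i=10 t=53 v=2: → [44,55); WM=51
i=11 t=59 v=3: → [55,66); WM=58; [44,55) fires=3
i=12 t=60 v=8: → [55,66); WM=58
i=13 t=51 v=4: DROP (t<58-1); WM=59
i=14 t=62 v=4: → [55,66); WM=59
i=15 t=61 v=4: → [55,66); WM=61
i=16 t=64 v=7: → [55,66); WM=61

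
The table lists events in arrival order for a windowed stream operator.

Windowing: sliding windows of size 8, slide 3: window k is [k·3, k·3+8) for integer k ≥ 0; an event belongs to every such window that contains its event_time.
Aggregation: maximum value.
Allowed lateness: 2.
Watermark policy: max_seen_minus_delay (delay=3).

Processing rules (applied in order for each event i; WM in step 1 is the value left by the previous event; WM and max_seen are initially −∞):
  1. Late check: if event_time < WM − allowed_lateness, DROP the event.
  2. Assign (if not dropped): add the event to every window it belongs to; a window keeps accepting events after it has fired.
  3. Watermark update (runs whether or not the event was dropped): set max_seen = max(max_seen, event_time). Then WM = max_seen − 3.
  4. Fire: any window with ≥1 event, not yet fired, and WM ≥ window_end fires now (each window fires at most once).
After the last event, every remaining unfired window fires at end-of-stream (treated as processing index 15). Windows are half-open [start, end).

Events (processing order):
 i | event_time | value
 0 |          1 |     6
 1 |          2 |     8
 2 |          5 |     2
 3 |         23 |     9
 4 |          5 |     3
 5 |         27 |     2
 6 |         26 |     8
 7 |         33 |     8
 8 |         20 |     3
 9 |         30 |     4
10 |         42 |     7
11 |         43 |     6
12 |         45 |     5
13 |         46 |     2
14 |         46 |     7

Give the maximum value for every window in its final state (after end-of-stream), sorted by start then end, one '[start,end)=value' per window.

i=0 t=1 v=6: → [0,8); WM=-2
i=1 t=2 v=8: → [0,8); WM=-1
i=2 t=5 v=2: → [3,11),[0,8); WM=2
i=3 t=23 v=9: → [21,29),[18,26); WM=20; [0,8) fires=8 [3,11) fires=2
i=4 t=5 v=3: DROP (t<20-2); WM=20
i=5 t=27 v=2: → [27,35),[24,32),[21,29); WM=24
i=6 t=26 v=8: → [24,32),[21,29); WM=24
i=7 t=33 v=8: → [33,41),[30,38),[27,35); WM=30; [18,26) fires=9 [21,29) fires=9
i=8 t=20 v=3: DROP (t<30-2); WM=30
i=9 t=30 v=4: → [30,38),[27,35),[24,32); WM=30
i=10 t=42 v=7: → [42,50),[39,47),[36,44); WM=39; [24,32) fires=8 [27,35) fires=8 [30,38) fires=8
i=11 t=43 v=6: → [42,50),[39,47),[36,44); WM=40
i=12 t=45 v=5: → [45,53),[42,50),[39,47); WM=42; [33,41) fires=8
i=13 t=46 v=2: → [45,53),[42,50),[39,47); WM=43
i=14 t=46 v=7: → [45,53),[42,50),[39,47); WM=43

[0,8)=8 [3,11)=2 [18,26)=9 [21,29)=9 [24,32)=8 [27,35)=8 [30,38)=8 [33,41)=8 [36,44)=7 [39,47)=7 [42,50)=7 [45,53)=7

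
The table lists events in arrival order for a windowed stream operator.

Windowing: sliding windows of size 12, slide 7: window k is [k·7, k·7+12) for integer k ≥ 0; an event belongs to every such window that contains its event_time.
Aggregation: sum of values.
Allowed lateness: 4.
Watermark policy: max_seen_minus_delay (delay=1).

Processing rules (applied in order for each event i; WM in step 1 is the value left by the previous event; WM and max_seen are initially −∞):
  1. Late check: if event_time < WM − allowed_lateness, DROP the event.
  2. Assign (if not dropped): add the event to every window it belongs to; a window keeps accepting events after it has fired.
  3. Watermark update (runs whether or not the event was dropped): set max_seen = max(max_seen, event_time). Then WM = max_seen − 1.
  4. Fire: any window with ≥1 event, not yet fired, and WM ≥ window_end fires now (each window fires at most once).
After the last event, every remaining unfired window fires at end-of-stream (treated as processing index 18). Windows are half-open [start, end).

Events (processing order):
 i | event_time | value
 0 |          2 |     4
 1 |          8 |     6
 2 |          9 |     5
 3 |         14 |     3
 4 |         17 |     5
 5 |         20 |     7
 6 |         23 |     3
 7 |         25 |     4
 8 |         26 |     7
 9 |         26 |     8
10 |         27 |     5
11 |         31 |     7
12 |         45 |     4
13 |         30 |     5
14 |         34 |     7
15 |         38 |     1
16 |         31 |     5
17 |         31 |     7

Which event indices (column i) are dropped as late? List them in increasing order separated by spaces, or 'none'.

13 14 15 16 17

i=0 t=2 v=4: → [0,12); WM=1
i=1 t=8 v=6: → [7,19),[0,12); WM=7
i=2 t=9 v=5: → [7,19),[0,12); WM=8
i=3 t=14 v=3: → [14,26),[7,19); WM=13; [0,12) fires=15
i=4 t=17 v=5: → [14,26),[7,19); WM=16
i=5 t=20 v=7: → [14,26); WM=19; [7,19) fires=19
i=6 t=23 v=3: → [21,33),[14,26); WM=22
i=7 t=25 v=4: → [21,33),[14,26); WM=24
i=8 t=26 v=7: → [21,33); WM=25
i=9 t=26 v=8: → [21,33); WM=25
i=10 t=27 v=5: → [21,33); WM=26; [14,26) fires=22
i=11 t=31 v=7: → [28,40),[21,33); WM=30
i=12 t=45 v=4: → [42,54),[35,47); WM=44; [21,33) fires=34 [28,40) fires=7
i=13 t=30 v=5: DROP (t<44-4); WM=44
i=14 t=34 v=7: DROP (t<44-4); WM=44
i=15 t=38 v=1: DROP (t<44-4); WM=44
i=16 t=31 v=5: DROP (t<44-4); WM=44
i=17 t=31 v=7: DROP (t<44-4); WM=44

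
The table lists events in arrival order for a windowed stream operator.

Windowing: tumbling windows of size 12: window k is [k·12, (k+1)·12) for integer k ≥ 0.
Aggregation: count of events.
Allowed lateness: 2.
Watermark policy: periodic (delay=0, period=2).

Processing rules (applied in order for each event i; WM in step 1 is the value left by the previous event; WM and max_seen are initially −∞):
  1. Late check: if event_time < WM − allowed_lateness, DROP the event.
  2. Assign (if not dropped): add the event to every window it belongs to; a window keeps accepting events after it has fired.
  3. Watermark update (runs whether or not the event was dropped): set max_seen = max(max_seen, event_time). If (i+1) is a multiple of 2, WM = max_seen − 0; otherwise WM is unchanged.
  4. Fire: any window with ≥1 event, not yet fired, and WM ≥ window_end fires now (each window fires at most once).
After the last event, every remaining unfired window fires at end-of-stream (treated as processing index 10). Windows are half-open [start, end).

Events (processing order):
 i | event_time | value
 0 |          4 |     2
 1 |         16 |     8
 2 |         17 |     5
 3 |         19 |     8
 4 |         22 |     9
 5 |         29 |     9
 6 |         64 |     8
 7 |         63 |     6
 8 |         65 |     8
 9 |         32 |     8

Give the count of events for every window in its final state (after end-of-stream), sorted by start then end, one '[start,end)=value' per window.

[0,12)=1 [12,24)=4 [24,36)=1 [60,72)=3

i=0 t=4 v=2: → [0,12); WM=−∞
i=1 t=16 v=8: → [12,24); WM=16; [0,12) fires=1
i=2 t=17 v=5: → [12,24); WM=16
i=3 t=19 v=8: → [12,24); WM=19
i=4 t=22 v=9: → [12,24); WM=19
i=5 t=29 v=9: → [24,36); WM=29; [12,24) fires=4
i=6 t=64 v=8: → [60,72); WM=29
i=7 t=63 v=6: → [60,72); WM=64; [24,36) fires=1
i=8 t=65 v=8: → [60,72); WM=64
i=9 t=32 v=8: DROP (t<64-2); WM=65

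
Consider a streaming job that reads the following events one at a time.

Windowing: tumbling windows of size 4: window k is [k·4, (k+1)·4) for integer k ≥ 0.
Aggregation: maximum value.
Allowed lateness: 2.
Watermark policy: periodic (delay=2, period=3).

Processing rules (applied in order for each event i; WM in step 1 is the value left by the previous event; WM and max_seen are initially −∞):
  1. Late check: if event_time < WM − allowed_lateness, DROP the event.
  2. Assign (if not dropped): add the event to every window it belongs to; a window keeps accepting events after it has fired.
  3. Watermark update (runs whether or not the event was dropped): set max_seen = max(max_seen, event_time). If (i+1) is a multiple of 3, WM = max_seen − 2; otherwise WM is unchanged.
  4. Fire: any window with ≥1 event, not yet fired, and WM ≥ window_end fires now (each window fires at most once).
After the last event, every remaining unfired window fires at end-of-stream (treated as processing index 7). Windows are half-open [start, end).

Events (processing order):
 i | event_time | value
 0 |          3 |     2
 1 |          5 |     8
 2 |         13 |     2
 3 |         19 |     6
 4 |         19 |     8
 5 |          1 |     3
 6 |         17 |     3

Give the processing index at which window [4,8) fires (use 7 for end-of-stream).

i=0 t=3 v=2: → [0,4); WM=−∞
i=1 t=5 v=8: → [4,8); WM=−∞
i=2 t=13 v=2: → [12,16); WM=11; [0,4) fires=2 [4,8) fires=8
i=3 t=19 v=6: → [16,20); WM=11
i=4 t=19 v=8: → [16,20); WM=11
i=5 t=1 v=3: DROP (t<11-2); WM=17; [12,16) fires=2
i=6 t=17 v=3: → [16,20); WM=17

2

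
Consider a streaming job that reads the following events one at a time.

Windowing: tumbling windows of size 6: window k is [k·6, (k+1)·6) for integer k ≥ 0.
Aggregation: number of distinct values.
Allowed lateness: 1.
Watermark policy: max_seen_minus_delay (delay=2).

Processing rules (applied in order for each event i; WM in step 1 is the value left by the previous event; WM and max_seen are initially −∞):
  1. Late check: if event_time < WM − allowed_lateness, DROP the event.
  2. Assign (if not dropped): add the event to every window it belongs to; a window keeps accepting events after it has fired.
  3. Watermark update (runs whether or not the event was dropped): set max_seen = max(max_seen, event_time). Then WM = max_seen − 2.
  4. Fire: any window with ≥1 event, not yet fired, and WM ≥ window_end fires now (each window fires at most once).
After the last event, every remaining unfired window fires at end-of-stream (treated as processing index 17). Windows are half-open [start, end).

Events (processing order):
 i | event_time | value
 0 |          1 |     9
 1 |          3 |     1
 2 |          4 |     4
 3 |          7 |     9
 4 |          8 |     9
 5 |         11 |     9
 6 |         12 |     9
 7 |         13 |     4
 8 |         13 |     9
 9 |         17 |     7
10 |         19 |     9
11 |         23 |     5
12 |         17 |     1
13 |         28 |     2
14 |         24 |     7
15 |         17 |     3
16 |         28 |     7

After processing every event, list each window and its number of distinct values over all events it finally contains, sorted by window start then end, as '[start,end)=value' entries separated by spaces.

[0,6)=3 [6,12)=1 [12,18)=3 [18,24)=2 [24,30)=2

i=0 t=1 v=9: → [0,6); WM=-1
i=1 t=3 v=1: → [0,6); WM=1
i=2 t=4 v=4: → [0,6); WM=2
i=3 t=7 v=9: → [6,12); WM=5
i=4 t=8 v=9: → [6,12); WM=6; [0,6) fires=3
i=5 t=11 v=9: → [6,12); WM=9
i=6 t=12 v=9: → [12,18); WM=10
i=7 t=13 v=4: → [12,18); WM=11
i=8 t=13 v=9: → [12,18); WM=11
i=9 t=17 v=7: → [12,18); WM=15; [6,12) fires=1
i=10 t=19 v=9: → [18,24); WM=17
i=11 t=23 v=5: → [18,24); WM=21; [12,18) fires=3
i=12 t=17 v=1: DROP (t<21-1); WM=21
i=13 t=28 v=2: → [24,30); WM=26; [18,24) fires=2
i=14 t=24 v=7: DROP (t<26-1); WM=26
i=15 t=17 v=3: DROP (t<26-1); WM=26
i=16 t=28 v=7: → [24,30); WM=26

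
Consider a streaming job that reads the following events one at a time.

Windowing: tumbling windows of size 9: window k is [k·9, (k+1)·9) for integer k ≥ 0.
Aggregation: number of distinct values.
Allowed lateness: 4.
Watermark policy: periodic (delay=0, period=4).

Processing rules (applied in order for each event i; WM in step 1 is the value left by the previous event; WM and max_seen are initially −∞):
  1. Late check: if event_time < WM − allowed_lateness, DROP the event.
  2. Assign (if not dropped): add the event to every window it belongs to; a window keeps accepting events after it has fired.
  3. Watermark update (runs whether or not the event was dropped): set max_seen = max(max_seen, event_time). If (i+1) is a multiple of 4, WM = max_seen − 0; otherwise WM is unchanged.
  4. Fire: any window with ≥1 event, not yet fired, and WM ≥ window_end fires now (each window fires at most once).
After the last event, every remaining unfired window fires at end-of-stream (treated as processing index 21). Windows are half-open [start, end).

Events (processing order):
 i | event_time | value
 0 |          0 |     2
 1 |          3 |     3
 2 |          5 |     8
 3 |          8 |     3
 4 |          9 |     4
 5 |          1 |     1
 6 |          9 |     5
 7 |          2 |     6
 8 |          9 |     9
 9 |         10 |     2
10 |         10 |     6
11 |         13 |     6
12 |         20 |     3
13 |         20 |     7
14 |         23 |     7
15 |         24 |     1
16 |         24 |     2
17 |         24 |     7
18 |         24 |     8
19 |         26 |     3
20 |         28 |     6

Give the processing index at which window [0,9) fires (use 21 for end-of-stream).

7

i=0 t=0 v=2: → [0,9); WM=−∞
i=1 t=3 v=3: → [0,9); WM=−∞
i=2 t=5 v=8: → [0,9); WM=−∞
i=3 t=8 v=3: → [0,9); WM=8
i=4 t=9 v=4: → [9,18); WM=8
i=5 t=1 v=1: DROP (t<8-4); WM=8
i=6 t=9 v=5: → [9,18); WM=8
i=7 t=2 v=6: DROP (t<8-4); WM=9; [0,9) fires=3
i=8 t=9 v=9: → [9,18); WM=9
i=9 t=10 v=2: → [9,18); WM=9
i=10 t=10 v=6: → [9,18); WM=9
i=11 t=13 v=6: → [9,18); WM=13
i=12 t=20 v=3: → [18,27); WM=13
i=13 t=20 v=7: → [18,27); WM=13
i=14 t=23 v=7: → [18,27); WM=13
i=15 t=24 v=1: → [18,27); WM=24; [9,18) fires=5
i=16 t=24 v=2: → [18,27); WM=24
i=17 t=24 v=7: → [18,27); WM=24
i=18 t=24 v=8: → [18,27); WM=24
i=19 t=26 v=3: → [18,27); WM=26
i=20 t=28 v=6: → [27,36); WM=26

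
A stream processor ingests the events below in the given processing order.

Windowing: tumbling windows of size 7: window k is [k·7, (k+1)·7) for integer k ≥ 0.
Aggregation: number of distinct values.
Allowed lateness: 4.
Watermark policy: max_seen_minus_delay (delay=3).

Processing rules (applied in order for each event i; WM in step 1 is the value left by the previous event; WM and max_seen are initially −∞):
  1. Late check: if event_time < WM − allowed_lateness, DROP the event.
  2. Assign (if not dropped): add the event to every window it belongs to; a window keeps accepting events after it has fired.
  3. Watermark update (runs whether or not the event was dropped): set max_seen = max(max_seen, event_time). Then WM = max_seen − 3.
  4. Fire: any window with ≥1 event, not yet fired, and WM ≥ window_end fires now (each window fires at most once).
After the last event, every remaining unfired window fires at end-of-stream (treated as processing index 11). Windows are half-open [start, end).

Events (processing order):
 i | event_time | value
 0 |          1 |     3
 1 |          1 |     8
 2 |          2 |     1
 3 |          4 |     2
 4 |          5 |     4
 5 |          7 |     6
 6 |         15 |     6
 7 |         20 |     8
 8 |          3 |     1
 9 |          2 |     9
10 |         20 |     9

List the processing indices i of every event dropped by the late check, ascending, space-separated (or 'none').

i=0 t=1 v=3: → [0,7); WM=-2
i=1 t=1 v=8: → [0,7); WM=-2
i=2 t=2 v=1: → [0,7); WM=-1
i=3 t=4 v=2: → [0,7); WM=1
i=4 t=5 v=4: → [0,7); WM=2
i=5 t=7 v=6: → [7,14); WM=4
i=6 t=15 v=6: → [14,21); WM=12; [0,7) fires=5
i=7 t=20 v=8: → [14,21); WM=17; [7,14) fires=1
i=8 t=3 v=1: DROP (t<17-4); WM=17
i=9 t=2 v=9: DROP (t<17-4); WM=17
i=10 t=20 v=9: → [14,21); WM=17

8 9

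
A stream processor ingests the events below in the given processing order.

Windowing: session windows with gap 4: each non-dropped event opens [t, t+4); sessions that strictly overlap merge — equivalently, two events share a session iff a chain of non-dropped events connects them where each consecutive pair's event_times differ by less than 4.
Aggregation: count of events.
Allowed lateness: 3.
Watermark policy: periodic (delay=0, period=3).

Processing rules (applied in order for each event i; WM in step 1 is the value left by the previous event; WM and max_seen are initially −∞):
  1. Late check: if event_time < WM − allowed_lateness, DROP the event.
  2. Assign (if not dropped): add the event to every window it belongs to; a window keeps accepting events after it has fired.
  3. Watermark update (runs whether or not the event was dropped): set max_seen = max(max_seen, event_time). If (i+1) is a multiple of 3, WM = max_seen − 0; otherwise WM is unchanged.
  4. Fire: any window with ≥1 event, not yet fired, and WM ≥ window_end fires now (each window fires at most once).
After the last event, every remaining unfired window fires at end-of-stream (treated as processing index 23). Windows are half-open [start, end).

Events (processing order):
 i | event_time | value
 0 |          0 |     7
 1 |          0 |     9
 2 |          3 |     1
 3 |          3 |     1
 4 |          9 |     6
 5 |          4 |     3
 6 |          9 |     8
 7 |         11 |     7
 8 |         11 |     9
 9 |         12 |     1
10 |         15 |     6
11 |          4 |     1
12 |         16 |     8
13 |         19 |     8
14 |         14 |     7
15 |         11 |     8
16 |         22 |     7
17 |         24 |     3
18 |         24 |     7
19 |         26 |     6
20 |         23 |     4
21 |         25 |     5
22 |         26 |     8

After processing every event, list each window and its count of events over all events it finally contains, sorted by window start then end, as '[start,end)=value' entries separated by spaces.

i=0 t=0 v=7: → [0,4); WM=−∞
i=1 t=0 v=9: → [0,4); WM=−∞
i=2 t=3 v=1: → [0,7); WM=3
i=3 t=3 v=1: → [0,7); WM=3
i=4 t=9 v=6: → [9,13); WM=3
i=5 t=4 v=3: → [0,8); WM=9
i=6 t=9 v=8: → [9,13); WM=9
i=7 t=11 v=7: → [9,15); WM=9
i=8 t=11 v=9: → [9,15); WM=11
i=9 t=12 v=1: → [9,16); WM=11
i=10 t=15 v=6: → [9,19); WM=11
i=11 t=4 v=1: DROP (t<11-3); WM=15
i=12 t=16 v=8: → [9,20); WM=15
i=13 t=19 v=8: → [9,23); WM=15
i=14 t=14 v=7: → [9,23); WM=19
i=15 t=11 v=8: DROP (t<19-3); WM=19
i=16 t=22 v=7: → [9,26); WM=19
i=17 t=24 v=3: → [9,28); WM=24
i=18 t=24 v=7: → [9,28); WM=24
i=19 t=26 v=6: → [9,30); WM=24
i=20 t=23 v=4: → [9,30); WM=26
i=21 t=25 v=5: → [9,30); WM=26
i=22 t=26 v=8: → [9,30); WM=26

[0,8)=5 [9,30)=16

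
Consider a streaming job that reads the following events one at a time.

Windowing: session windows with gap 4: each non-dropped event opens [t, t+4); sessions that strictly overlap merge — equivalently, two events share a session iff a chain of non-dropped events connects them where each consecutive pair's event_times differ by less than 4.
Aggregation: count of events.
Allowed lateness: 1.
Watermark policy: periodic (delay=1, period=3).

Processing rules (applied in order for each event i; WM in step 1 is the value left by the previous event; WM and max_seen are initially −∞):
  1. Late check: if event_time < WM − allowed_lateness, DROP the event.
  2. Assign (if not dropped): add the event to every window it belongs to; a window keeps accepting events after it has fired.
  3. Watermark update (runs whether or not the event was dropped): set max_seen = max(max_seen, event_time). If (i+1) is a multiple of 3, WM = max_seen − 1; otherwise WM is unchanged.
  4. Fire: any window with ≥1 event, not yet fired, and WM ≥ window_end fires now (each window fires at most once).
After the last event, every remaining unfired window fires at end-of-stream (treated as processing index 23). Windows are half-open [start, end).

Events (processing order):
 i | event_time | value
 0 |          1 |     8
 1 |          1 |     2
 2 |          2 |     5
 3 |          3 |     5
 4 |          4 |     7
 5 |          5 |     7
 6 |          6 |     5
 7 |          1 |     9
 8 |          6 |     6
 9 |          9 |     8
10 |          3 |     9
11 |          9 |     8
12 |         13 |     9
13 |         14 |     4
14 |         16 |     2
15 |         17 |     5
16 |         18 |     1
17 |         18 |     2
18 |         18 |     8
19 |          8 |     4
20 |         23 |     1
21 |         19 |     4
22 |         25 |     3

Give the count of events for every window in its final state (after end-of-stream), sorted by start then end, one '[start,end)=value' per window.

[1,13)=10 [13,22)=7 [23,29)=2

i=0 t=1 v=8: → [1,5); WM=−∞
i=1 t=1 v=2: → [1,5); WM=−∞
i=2 t=2 v=5: → [1,6); WM=1
i=3 t=3 v=5: → [1,7); WM=1
i=4 t=4 v=7: → [1,8); WM=1
i=5 t=5 v=7: → [1,9); WM=4
i=6 t=6 v=5: → [1,10); WM=4
i=7 t=1 v=9: DROP (t<4-1); WM=4
i=8 t=6 v=6: → [1,10); WM=5
i=9 t=9 v=8: → [1,13); WM=5
i=10 t=3 v=9: DROP (t<5-1); WM=5
i=11 t=9 v=8: → [1,13); WM=8
i=12 t=13 v=9: → [13,17); WM=8
i=13 t=14 v=4: → [13,18); WM=8
i=14 t=16 v=2: → [13,20); WM=15
i=15 t=17 v=5: → [13,21); WM=15
i=16 t=18 v=1: → [13,22); WM=15
i=17 t=18 v=2: → [13,22); WM=17
i=18 t=18 v=8: → [13,22); WM=17
i=19 t=8 v=4: DROP (t<17-1); WM=17
i=20 t=23 v=1: → [23,27); WM=22
i=21 t=19 v=4: DROP (t<22-1); WM=22
i=22 t=25 v=3: → [23,29); WM=22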